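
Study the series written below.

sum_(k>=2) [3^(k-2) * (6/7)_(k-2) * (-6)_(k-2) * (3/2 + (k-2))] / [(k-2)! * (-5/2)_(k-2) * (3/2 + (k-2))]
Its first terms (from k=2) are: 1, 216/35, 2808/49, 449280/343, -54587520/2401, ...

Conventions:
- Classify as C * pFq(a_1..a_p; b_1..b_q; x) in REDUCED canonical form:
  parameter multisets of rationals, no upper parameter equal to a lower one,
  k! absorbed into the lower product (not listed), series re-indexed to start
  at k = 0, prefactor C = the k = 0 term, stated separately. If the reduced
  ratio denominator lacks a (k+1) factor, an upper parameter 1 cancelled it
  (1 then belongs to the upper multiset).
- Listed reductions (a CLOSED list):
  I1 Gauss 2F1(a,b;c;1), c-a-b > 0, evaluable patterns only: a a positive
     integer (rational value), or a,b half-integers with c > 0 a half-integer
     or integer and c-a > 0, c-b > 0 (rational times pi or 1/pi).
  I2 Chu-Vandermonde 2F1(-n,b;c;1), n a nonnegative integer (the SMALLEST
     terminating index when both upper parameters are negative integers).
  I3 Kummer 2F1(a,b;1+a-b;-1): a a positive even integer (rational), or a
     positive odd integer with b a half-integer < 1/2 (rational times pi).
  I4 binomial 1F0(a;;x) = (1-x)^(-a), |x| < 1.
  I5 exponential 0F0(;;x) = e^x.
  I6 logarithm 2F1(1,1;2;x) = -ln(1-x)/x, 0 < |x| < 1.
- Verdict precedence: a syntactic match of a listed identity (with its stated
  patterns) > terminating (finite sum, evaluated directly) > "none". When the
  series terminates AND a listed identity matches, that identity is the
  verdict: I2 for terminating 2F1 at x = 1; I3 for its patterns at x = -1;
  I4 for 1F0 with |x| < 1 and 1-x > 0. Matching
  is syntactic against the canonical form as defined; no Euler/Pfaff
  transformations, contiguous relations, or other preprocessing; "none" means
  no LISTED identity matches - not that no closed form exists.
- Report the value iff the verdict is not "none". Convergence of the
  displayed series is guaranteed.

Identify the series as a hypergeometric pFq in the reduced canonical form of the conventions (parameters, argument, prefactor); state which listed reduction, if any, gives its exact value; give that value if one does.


Key observation: x = 3 and the factor k + 3/2 cancels (top and bottom), leaving prefactor 1.
Consecutive-term ratio: r(k) = 3 * (k-6) (k+6/7) / [(k-5/2) (k+1)] - rational in k, leading ratio 3; with t_0 = 1, classification follows.

Reduced: x = 3, 2F1, upper = {-6, 6/7}, lower = {-5/2}, C = 1. Verdict: terminating (-6 upstairs). 7 nonzero terms in all; added directly. Hence: -21474181867/588245.


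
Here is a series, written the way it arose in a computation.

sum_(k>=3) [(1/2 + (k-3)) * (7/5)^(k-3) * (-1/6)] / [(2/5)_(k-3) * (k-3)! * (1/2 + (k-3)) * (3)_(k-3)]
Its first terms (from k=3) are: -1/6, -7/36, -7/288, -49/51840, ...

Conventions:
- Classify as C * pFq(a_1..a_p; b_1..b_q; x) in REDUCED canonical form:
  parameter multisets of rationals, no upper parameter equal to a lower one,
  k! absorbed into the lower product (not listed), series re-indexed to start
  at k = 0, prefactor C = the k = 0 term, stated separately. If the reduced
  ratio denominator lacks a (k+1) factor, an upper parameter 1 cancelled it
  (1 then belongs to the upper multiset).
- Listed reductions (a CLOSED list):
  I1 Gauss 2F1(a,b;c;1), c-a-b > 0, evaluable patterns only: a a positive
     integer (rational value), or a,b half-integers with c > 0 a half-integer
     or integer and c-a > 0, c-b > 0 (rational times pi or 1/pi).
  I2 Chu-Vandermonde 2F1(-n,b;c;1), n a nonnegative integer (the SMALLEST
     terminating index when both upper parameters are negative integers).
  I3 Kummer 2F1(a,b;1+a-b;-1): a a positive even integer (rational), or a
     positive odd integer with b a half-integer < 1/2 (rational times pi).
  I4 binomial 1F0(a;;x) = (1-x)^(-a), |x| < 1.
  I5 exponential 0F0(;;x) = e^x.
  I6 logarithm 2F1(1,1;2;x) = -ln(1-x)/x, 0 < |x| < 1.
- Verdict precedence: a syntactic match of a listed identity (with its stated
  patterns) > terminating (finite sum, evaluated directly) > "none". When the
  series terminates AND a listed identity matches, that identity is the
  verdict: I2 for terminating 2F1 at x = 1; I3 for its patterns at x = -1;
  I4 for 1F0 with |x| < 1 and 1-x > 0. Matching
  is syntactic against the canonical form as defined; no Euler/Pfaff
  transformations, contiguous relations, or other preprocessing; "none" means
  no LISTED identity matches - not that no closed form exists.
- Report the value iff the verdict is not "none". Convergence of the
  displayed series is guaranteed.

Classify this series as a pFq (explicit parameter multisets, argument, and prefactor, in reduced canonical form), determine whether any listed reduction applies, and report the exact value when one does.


At argument 7/5: a 0F2 with upper {-}, lower {2/5, 3}, scaled by C = -1/6. Verdict: none. No listed pattern accepts 0F2(-; 2/5, 3; 7/5).

Key step: from the first term -1/6: striking the common factor k + 1/2 reduces the term (C = -1/6, x = 7/5).
Ratio: r(k) = (7/5) * 1 / [(k+2/5) (k+3) (k+1)] - rational; roots negated = parameters, x = (7/5), C = -1/6.


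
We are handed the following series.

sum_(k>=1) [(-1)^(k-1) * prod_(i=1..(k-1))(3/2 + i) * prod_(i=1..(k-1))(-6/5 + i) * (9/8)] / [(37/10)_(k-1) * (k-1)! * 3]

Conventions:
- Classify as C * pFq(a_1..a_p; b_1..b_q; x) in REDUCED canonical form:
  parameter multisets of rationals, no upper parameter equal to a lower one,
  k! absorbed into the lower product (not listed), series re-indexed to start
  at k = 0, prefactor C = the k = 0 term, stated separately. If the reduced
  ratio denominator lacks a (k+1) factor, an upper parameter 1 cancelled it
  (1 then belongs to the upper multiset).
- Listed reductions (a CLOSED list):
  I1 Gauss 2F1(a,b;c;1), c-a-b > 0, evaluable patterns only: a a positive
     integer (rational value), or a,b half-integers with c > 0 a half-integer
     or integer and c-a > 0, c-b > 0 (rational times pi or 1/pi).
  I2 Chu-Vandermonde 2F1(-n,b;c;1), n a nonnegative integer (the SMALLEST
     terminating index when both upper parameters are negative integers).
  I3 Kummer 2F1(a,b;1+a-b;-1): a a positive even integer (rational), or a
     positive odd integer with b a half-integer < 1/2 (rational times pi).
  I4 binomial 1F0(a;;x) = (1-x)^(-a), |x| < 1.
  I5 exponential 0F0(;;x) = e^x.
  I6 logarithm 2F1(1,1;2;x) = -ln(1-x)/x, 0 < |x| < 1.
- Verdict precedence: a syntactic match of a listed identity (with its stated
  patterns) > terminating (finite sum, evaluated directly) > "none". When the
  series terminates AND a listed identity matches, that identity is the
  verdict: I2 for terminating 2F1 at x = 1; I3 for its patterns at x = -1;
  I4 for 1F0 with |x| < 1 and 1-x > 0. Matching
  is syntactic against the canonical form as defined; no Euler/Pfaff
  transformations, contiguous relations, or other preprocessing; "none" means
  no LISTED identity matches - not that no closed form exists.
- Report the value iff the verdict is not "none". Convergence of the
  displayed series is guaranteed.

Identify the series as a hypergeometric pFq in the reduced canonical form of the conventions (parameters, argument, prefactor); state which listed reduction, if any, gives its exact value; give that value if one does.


The series (x = -1) is 2F1: upper {-1/5, 5/2}, lower {37/10}, prefactor 3/8. Verdict: none - this 2F1 at x = -1 matches no listed pattern, and upper {-1/5, 5/2} holds no stopper.

Key observation: t_0 being 3/8, the running product (C = 3/8, x = -1) telescopes to a rising factorial.
Adjacent-term ratio: r(k) = (-1) * (k-1/5) (k+5/2) / [(k+37/10) (k+1)] - rational; roots negated = parameters, x = (-1), C = 3/8.


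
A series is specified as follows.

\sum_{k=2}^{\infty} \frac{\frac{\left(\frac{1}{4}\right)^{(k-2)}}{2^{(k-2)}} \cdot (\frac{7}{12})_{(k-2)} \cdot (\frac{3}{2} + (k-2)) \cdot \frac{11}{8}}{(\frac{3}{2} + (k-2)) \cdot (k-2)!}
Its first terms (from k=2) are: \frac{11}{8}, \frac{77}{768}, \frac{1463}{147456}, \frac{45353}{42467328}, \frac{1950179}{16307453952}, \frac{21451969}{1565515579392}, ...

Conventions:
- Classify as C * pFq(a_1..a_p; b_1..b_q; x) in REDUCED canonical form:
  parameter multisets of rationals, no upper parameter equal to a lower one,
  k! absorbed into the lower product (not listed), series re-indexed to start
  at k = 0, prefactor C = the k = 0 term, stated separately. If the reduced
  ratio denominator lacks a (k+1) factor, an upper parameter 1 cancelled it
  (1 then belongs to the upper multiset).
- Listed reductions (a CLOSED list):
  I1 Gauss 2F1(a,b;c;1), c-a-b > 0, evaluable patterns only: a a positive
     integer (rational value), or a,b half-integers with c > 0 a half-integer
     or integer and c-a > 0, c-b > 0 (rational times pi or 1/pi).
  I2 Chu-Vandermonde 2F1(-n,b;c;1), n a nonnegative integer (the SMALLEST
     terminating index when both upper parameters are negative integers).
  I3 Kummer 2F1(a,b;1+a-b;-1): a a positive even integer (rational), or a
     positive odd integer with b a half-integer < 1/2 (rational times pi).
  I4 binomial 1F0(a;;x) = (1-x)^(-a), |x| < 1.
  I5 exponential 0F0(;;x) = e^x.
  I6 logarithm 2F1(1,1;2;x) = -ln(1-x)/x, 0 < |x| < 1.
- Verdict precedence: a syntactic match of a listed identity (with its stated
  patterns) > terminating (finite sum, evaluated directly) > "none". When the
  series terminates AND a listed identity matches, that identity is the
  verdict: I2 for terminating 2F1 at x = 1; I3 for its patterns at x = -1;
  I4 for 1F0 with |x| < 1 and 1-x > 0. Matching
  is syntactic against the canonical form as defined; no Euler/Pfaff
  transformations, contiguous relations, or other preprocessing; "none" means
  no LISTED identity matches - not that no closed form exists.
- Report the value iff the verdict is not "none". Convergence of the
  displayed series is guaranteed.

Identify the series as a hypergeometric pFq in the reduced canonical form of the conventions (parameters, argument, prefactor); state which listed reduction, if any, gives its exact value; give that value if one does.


Classification (C = \frac{11}{8}): 1F0 with upper {\frac{7}{12}}, lower {-}, argument x = \frac{1}{8}. Verdict (x = \frac{1}{8}): the binomial series (I4) applies (the 1F0 binomial series: exponent -7/12, x = \frac{1}{8}). Exact value: \frac{11}{8} \cdot \left(\frac{7}{8}\right)^{-\frac{7}{12}}.

Key step: x = \frac{1}{8} and k + 3/2 divides numerator and denominator alike; prefactor 11/8 after cancelling.
Ratio: r(k) = \frac{1}{8} * (k+\frac{7}{12}) / [(k+1)] - rational; roots negated = parameters, x = \frac{1}{8}, C = \frac{11}{8}.


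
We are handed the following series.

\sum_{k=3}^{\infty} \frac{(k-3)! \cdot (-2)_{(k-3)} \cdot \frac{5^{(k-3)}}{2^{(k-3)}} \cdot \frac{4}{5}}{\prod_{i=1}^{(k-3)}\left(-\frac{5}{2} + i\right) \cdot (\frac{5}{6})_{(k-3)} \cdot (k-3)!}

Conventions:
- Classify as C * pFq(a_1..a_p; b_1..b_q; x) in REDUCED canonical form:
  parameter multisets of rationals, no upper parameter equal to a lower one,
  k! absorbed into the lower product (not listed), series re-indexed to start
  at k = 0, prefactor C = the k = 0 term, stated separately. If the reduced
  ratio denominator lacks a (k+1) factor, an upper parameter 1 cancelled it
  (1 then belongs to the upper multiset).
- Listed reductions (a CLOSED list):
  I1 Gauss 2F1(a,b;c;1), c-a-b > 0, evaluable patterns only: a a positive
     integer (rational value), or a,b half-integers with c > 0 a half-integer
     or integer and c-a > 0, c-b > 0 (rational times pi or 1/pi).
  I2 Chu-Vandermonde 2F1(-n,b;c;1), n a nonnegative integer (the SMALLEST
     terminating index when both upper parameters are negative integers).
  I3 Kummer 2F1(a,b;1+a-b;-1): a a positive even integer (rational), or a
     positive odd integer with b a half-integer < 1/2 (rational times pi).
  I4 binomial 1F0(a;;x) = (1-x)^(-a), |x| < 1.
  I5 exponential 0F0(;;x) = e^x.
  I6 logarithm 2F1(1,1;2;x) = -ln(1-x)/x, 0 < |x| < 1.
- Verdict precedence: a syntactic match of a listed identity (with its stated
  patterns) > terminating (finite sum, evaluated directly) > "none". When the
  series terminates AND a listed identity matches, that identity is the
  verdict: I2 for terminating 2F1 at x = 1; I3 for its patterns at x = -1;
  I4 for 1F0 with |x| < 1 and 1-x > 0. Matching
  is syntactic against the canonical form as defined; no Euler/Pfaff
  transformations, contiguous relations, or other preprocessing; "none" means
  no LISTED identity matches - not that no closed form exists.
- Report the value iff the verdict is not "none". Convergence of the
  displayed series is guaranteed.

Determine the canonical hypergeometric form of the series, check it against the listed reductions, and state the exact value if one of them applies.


x = \frac{5}{2} here; the reduced form reads 2F2, upper {-2, 1}, lower {-\frac{3}{2}, \frac{5}{6}}, C = \frac{4}{5}. Verdict: terminating at k = 2: the factor (-2)_k kills every later term; summing the 3 survivors is exact. Exact value: \frac{140}{11}.

Structural cue: from the first term \frac{4}{5}: the lower running product (C = 4/5, x = 5/2) is a rising factorial.
Step ratio: r(k) = \frac{5}{2} * (k-2) (k+1) / [(k-\frac{3}{2}) (k+\frac{5}{6}) (k+1)] - rational in k. x = \frac{5}{2}; t_0 = \frac{4}{5}; negate the roots.


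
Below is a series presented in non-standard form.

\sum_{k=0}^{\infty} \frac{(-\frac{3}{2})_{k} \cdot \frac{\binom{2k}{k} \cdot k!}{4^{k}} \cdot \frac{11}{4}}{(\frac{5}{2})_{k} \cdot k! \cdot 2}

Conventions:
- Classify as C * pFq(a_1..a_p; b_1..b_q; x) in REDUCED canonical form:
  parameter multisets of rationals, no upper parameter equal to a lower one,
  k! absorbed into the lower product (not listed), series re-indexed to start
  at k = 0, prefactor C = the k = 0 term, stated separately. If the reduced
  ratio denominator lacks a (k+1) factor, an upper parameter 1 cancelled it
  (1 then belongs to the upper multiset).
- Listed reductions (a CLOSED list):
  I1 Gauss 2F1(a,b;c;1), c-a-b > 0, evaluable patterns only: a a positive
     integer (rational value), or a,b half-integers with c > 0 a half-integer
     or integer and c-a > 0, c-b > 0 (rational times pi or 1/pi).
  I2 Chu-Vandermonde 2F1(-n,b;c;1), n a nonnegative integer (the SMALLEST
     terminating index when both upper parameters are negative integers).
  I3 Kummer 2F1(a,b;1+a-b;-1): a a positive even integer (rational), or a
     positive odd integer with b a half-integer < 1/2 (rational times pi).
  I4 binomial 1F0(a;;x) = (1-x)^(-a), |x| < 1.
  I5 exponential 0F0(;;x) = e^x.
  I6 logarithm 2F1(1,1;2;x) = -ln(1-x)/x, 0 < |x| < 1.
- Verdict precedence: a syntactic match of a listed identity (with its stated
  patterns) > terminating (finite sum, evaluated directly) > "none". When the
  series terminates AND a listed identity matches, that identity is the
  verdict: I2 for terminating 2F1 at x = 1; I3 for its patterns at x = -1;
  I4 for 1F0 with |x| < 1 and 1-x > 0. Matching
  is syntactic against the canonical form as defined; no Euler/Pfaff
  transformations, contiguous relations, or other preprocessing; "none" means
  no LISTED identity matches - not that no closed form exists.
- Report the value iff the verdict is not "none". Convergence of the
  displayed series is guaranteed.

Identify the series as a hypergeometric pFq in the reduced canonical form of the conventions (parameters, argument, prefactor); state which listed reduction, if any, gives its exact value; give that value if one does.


First insight: x = 1 and C(2k,k) (prefactor 11/8) equals 4^k (1/2)_k / k!.
Adjacent-term ratio: r(k) = 1 * (k-\frac{3}{2}) (k+\frac{1}{2}) / [(k+\frac{5}{2}) (k+1)] - rational in k, leading ratio 1; with t_0 = \frac{11}{8}, classification follows.

Classification (C = \frac{11}{8}): 2F1 with upper {-\frac{3}{2}, \frac{1}{2}}, lower {\frac{5}{2}}, argument x = 1. Verdict at x = 1: Gauss (I1, half-integer pattern) matches (x = 1; upper {-\frac{3}{2}, \frac{1}{2}} half-integers, c = \frac{5}{2} in the evaluable pattern). Hence: \frac{165}{512} \cdot \pi.


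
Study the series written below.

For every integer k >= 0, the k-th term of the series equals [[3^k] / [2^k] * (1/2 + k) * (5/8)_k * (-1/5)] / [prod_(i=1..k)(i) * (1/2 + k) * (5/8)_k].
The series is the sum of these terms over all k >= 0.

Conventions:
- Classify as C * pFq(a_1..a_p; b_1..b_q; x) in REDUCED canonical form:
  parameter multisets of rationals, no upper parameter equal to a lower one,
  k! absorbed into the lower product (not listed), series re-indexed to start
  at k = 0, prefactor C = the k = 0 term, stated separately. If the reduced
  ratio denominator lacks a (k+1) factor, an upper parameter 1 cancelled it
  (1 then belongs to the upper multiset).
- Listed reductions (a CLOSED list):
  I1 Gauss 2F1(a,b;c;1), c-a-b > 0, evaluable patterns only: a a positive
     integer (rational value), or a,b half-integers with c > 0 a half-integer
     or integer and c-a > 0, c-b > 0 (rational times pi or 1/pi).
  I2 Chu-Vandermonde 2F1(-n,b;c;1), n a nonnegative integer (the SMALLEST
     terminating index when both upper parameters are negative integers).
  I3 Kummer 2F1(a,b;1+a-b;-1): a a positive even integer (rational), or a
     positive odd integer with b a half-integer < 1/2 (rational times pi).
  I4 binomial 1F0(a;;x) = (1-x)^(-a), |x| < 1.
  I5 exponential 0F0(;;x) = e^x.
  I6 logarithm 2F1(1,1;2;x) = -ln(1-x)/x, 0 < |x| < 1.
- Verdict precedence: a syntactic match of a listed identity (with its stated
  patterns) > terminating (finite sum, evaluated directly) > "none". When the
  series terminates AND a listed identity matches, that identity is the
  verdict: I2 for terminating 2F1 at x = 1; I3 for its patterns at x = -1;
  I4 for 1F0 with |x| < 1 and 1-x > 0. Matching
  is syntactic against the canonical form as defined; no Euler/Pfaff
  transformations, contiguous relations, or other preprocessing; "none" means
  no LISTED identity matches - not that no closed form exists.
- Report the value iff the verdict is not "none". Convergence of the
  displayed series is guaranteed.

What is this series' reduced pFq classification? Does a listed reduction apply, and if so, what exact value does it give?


Key step: t_0 = -1/5 here, and the parameter 5/8 appears in both the upper and lower lists and cancels (alongside the other common factor).
Step ratio: r(k) = (3/2) * 1 / [(k+1)] ; factor over Q: parameters, x = (3/2), and C = -1/5.

At argument 3/2: a 0F0 with upper {-}, lower {-}, scaled by C = -1/5. Verdict: this is the exponential series (I5) (the 0F0 exponential series at x = 3/2). Its exact value is (-1/5) * e^(3/2).


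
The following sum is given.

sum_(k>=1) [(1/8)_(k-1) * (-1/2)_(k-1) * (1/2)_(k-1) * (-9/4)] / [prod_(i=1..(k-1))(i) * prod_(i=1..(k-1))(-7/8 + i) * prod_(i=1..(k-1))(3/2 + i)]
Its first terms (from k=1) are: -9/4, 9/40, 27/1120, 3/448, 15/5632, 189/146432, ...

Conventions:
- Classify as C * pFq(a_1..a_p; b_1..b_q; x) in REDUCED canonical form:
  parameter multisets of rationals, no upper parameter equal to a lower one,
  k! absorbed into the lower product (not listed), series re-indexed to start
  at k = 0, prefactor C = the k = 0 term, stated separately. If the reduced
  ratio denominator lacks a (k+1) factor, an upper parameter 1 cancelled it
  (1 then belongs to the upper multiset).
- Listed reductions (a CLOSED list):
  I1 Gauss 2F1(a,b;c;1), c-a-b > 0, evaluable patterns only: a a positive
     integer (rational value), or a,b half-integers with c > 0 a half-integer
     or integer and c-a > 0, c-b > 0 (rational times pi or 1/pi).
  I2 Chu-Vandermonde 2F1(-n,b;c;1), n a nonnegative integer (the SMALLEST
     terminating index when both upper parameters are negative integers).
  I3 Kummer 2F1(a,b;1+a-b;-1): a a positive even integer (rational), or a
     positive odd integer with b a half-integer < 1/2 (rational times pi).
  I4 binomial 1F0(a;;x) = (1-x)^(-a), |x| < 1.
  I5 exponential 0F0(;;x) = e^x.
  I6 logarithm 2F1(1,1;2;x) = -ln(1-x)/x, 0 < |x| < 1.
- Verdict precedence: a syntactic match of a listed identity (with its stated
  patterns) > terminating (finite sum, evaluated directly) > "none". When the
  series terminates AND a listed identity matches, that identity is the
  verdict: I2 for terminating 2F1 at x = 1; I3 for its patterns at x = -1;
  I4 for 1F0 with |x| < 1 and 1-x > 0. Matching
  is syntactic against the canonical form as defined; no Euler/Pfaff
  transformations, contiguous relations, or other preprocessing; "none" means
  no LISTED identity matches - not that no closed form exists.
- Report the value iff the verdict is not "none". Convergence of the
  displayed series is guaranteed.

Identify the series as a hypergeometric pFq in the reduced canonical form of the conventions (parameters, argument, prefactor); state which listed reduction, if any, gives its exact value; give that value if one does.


Prefactor -9/4, argument 1: 2F1 with upper {-1/2, 1/2} over lower {5/2}. Verdict: the half-integer Gauss pattern (I1) fires (x = 1; upper {-1/2, 1/2} half-integers, c = 5/2 in the evaluable pattern). Sum: (-81/128) * pi.

Key step: x = 1 and the parameter 1/8 appears in both the upper and lower lists and cancels.
Adjacent-term ratio: r(k) = 1 * (k-1/2) (k+1/2) / [(k+5/2) (k+1)] - rational in k, leading ratio 1; with t_0 = -9/4, classification follows.


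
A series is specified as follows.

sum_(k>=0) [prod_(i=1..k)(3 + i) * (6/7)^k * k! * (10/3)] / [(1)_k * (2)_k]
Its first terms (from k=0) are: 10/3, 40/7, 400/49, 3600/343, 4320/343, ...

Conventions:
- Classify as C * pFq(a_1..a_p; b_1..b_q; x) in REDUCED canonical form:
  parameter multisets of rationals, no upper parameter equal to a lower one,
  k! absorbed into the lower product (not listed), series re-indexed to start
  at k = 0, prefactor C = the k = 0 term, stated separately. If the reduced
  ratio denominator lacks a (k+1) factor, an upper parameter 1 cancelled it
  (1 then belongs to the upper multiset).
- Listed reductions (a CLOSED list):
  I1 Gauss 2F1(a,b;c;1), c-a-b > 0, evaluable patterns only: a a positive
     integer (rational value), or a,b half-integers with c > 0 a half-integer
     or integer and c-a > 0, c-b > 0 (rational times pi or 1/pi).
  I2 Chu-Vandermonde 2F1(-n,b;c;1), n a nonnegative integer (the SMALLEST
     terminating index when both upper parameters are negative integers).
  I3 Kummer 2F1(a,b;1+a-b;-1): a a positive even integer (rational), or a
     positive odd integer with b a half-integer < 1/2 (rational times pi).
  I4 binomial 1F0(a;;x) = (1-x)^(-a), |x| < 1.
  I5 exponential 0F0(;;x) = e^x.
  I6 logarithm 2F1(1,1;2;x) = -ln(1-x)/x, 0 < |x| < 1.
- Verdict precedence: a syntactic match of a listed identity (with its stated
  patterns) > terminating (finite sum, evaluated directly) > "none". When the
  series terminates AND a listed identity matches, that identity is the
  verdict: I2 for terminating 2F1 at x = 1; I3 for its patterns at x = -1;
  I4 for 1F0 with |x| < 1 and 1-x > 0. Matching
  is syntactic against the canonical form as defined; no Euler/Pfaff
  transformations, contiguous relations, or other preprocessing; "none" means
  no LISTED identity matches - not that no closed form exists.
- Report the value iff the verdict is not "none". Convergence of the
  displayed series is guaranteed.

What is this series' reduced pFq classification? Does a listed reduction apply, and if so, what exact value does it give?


This is 10/3 * 2F1(1, 4; 2; 6/7) in reduced canonical form. Verdict: none here - no I1-I6 shape fits x = 6/7 with lower {2}.

Key step: x = (6/7) and the factorial ratio (C = 10/3, x = 6/7) (k+a-1)!/(a-1)! is a rising factorial (a)_k.
Step ratio: r(k) = (6/7) * (k+1) (k+4) / [(k+2) (k+1)] - rational; roots negated = parameters, x = (6/7), C = 10/3.


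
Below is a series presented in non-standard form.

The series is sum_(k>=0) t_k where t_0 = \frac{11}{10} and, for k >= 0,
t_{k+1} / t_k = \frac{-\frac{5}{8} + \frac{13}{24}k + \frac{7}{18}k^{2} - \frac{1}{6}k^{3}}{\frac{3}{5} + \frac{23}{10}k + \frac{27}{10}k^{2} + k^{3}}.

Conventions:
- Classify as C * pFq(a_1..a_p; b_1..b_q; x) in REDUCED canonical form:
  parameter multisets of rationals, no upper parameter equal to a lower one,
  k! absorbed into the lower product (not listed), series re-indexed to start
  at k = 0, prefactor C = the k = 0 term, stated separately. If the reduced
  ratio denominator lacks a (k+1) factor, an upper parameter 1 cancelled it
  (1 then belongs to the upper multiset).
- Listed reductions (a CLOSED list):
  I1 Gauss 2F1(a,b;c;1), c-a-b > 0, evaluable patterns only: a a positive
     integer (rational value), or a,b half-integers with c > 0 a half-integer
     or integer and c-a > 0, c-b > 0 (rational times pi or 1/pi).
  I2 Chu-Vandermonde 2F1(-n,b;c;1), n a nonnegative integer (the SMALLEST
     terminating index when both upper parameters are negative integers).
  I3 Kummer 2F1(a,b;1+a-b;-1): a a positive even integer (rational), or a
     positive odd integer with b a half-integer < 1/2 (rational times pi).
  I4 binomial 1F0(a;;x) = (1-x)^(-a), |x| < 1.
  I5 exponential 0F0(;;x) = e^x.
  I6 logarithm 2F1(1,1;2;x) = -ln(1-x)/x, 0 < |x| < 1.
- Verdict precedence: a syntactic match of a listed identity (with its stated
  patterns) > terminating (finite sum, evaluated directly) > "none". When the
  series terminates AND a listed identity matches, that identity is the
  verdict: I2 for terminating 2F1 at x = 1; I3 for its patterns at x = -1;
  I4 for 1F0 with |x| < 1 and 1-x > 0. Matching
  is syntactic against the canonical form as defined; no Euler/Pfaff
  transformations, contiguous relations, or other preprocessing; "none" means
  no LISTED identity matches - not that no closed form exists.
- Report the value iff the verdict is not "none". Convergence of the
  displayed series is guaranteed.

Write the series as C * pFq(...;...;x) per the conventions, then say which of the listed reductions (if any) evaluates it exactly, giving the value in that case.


Prefactor \frac{11}{10}, argument -\frac{1}{6}: 3F2 with upper {-3, -\frac{5}{6}, \frac{3}{2}} over lower {\frac{1}{2}, \frac{6}{5}}. Verdict: terminating - upper -3 stops the sum at k = 3; the 4 terms are added exactly. Value: -\frac{3163489}{44789760}.

Key step: t_0 being \frac{11}{10}, roots of the ratio polynomials (prefactor 11/10) are the negated parameters.
Consecutive-term ratio: r(k) = -\frac{1}{6} * (k-3) (k-\frac{5}{6}) (k+\frac{3}{2}) / [(k+\frac{1}{2}) (k+\frac{6}{5}) (k+1)] - rational; roots negated = parameters, x = -\frac{1}{6}, C = \frac{11}{10}.


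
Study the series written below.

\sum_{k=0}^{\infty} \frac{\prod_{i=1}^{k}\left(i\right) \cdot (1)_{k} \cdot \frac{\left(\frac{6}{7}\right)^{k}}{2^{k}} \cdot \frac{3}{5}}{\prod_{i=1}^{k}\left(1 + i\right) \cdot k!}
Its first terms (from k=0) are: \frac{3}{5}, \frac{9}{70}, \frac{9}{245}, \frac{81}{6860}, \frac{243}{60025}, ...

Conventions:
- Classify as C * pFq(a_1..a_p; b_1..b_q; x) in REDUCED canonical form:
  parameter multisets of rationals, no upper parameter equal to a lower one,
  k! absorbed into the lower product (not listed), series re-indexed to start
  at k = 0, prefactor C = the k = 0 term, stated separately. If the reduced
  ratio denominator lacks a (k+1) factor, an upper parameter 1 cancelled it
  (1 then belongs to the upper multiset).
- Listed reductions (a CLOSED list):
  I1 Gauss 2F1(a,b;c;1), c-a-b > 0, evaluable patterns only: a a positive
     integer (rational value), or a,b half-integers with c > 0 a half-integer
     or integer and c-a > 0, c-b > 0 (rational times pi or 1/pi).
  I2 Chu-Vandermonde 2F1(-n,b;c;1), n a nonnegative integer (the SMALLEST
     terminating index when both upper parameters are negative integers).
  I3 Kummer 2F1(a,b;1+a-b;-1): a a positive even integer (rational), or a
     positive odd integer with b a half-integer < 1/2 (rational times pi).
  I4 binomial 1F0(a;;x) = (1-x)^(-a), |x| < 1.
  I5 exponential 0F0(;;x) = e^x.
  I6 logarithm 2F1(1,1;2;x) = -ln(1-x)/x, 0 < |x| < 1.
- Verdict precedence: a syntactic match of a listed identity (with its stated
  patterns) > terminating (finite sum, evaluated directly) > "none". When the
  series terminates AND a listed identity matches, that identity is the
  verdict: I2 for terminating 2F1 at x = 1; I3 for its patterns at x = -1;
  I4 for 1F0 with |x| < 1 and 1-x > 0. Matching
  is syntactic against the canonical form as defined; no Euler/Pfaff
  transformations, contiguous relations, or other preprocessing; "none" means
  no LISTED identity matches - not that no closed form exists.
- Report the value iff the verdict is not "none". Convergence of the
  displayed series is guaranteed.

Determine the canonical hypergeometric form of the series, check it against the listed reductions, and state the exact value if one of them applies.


Structural cue: from the first term \frac{3}{5}: the two k-th powers (C = 3/5) combine into one argument.
Term ratio: r(k) = \frac{3}{7} * (k+1) (k+1) / [(k+2) (k+1)] ; factor over Q: parameters, x = \frac{3}{7}, and C = \frac{3}{5}.

At argument \frac{3}{7}: a 2F1 with upper {1, 1}, lower {2}, scaled by C = \frac{3}{5}. Verdict: logarithm (I6) fires (the logarithm: parameters (1,1;2), x = \frac{3}{7}). Its exact value is \left(-\frac{7}{5}\right) \cdot \ln\left(\frac{4}{7}\right).


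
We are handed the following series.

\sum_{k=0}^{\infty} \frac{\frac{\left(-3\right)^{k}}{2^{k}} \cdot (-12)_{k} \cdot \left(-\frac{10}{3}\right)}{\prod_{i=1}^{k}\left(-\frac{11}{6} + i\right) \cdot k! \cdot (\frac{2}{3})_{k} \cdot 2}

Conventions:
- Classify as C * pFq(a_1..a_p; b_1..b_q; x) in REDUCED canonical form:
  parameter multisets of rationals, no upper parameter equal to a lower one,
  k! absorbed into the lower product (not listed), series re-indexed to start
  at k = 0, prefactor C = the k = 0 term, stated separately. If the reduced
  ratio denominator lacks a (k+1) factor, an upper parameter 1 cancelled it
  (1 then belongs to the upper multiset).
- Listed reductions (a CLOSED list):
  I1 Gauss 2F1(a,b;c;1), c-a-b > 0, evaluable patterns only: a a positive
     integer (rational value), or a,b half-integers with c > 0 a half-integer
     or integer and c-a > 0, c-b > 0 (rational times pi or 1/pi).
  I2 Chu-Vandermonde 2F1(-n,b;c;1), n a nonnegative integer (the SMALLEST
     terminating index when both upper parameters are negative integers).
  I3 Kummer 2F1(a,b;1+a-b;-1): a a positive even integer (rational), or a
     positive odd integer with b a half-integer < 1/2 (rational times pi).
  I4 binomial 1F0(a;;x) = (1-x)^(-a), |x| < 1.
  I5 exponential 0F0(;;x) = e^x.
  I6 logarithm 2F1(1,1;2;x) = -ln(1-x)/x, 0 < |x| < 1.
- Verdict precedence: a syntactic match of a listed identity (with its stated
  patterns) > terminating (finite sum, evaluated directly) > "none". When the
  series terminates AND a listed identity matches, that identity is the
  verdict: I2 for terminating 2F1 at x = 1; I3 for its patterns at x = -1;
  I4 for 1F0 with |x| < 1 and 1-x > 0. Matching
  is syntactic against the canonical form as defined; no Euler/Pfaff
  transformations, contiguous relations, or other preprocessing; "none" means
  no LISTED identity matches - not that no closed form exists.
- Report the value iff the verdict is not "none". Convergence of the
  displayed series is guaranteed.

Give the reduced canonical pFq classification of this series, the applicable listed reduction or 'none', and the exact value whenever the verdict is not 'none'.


Canonical form: C = -\frac{5}{3} times 1F2 with upper {-12}, lower {-\frac{5}{6}, \frac{2}{3}}, x = -\frac{3}{2}. Verdict: terminating - no listed pattern fits, but -12 in the upper list cuts the series at k = 12; direct evaluation. Its exact value is \frac{472212500479877189696383623245581}{85542820201482792500352000000}.

Key observation: t_0 = -\frac{5}{3} here, and the constant factors (C = -5/3) combine into one prefactor.
Step ratio: r(k) = -\frac{3}{2} * (k-12) / [(k-\frac{5}{6}) (k+\frac{2}{3}) (k+1)] - rational in k. x = -\frac{3}{2}; t_0 = -\frac{5}{3}; negate the roots.


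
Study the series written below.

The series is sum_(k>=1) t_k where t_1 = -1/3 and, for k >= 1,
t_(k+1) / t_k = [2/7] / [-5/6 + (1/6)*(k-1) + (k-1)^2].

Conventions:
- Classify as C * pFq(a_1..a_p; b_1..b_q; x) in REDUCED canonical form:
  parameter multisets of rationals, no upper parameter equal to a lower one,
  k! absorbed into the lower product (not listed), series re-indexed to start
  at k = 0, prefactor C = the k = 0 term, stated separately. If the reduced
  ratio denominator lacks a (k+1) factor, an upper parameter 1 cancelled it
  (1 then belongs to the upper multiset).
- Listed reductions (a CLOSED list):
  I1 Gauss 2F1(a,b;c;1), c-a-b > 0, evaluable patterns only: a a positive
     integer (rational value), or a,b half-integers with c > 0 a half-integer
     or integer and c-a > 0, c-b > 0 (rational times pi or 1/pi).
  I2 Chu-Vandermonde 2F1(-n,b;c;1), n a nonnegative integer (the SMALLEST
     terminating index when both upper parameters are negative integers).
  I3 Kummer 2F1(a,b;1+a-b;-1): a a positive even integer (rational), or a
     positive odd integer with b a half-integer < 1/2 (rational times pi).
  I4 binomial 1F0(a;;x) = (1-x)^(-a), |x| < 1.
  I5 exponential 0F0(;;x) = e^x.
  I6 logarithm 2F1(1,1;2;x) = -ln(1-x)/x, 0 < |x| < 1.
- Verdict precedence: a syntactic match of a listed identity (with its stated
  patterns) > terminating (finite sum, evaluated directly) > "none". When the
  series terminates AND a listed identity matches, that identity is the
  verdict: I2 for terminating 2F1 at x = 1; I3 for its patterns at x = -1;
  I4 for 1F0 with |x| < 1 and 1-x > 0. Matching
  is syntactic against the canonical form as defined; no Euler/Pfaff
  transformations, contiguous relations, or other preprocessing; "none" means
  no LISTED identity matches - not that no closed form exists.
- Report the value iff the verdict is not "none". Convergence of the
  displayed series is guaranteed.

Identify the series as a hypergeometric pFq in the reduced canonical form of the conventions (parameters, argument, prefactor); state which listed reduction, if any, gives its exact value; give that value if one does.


Reduced: x = 2/7, 0F1, upper = {-}, lower = {-5/6}, C = -1/3. Verdict: none. A 0F1 with upper {-} fits none of I1-I6 at x = 2/7; the sum runs forever.

Key observation: t_0 = -1/3 here, and roots of the ratio polynomials (C = -1/3) are the negated parameters.
Adjacent-term ratio: r(k) = (2/7) * 1 / [(k-5/6) (k+1)] ; factor over Q: parameters, x = (2/7), and C = -1/3.


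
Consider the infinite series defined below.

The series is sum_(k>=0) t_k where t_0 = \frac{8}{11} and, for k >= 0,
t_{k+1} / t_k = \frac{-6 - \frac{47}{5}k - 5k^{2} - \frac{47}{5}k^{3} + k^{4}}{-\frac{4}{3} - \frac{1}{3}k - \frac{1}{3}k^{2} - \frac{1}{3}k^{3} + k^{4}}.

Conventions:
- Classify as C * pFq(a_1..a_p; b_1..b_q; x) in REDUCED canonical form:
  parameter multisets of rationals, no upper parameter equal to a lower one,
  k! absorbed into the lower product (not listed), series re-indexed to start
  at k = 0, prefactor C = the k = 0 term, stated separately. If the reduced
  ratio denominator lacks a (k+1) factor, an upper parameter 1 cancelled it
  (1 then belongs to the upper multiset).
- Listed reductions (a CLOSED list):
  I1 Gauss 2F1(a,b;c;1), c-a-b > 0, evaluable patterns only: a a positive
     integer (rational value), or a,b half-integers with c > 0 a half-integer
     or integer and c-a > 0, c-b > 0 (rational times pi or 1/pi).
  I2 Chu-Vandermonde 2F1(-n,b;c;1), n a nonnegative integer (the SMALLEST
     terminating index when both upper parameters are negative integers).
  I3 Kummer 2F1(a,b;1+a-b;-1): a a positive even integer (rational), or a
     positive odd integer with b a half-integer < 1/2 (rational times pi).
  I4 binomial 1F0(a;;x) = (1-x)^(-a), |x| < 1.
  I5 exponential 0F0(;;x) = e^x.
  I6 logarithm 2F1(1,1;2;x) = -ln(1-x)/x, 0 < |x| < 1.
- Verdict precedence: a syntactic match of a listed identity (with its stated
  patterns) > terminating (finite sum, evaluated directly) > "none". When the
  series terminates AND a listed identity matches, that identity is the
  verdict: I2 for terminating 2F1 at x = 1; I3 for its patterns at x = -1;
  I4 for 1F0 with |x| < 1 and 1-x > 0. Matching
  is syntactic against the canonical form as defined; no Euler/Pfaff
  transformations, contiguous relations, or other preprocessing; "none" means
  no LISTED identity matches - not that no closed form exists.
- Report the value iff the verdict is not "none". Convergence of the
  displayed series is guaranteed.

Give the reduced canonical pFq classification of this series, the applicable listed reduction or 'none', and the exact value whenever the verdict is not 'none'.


Canonical form: C = \frac{8}{11} times 2F1 with upper {-10, \frac{3}{5}}, lower {-\frac{4}{3}}, x = 1. Verdict: Vandermonde's identity (I2) matches (terminating 2F1 at x = 1 with n = 10, b = 3/5, c = -\frac{4}{3}). Its exact value is \frac{40202251544}{502197265625}.

Key step: with t_0 = \frac{8}{11}, the expanded ratio factors over Q; C = 8/11, x = 1, roots give parameters.
Adjacent-term ratio: r(k) = 1 * (k-10) (k+\frac{3}{5}) / [(k-\frac{4}{3}) (k+1)] - rational; roots negated = parameters, x = 1, C = \frac{8}{11}.


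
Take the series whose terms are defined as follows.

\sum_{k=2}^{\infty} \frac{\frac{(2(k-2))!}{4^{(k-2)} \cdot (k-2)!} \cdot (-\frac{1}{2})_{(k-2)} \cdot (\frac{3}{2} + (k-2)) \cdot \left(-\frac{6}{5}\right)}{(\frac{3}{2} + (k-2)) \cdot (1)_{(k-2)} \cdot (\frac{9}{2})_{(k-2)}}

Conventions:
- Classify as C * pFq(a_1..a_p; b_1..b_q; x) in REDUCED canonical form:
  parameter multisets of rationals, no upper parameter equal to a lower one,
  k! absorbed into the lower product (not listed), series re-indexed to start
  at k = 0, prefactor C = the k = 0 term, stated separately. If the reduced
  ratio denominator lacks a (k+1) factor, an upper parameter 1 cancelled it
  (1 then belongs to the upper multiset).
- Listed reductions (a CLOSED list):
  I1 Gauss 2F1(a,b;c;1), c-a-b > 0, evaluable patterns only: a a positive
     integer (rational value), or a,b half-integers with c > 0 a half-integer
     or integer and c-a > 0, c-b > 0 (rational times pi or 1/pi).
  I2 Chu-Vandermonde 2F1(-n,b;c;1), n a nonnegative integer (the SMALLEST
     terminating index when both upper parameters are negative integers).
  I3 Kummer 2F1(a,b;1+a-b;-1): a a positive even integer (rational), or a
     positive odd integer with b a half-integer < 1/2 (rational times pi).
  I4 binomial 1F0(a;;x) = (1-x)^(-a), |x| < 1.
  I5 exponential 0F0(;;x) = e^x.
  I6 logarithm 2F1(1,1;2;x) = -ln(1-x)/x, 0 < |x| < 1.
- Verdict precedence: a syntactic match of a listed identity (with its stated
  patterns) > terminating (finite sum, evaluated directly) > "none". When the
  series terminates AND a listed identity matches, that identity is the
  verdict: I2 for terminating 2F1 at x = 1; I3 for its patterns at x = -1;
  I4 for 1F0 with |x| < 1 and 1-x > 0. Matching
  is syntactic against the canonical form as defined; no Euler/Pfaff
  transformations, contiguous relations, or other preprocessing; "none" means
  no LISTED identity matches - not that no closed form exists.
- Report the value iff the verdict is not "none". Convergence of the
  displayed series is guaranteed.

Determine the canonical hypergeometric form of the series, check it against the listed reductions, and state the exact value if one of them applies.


This is -\frac{6}{5} * 2F1(-\frac{1}{2}, \frac{1}{2}; \frac{9}{2}; 1) in reduced canonical form. Verdict: Gauss (I1, half-integer pattern) applies (x = 1; upper {-\frac{1}{2}, \frac{1}{2}} half-integers, c = \frac{9}{2} in the evaluable pattern). Hence: \left(-\frac{735}{2048}\right) \cdot \pi.

First insight: x = 1 and (1)_k (C = -6/5) is k! itself.
Adjacent-term ratio: r(k) = 1 * (k-\frac{1}{2}) (k+\frac{1}{2}) / [(k+\frac{9}{2}) (k+1)] - rational in k. x = 1; t_0 = -\frac{6}{5}; negate the roots.


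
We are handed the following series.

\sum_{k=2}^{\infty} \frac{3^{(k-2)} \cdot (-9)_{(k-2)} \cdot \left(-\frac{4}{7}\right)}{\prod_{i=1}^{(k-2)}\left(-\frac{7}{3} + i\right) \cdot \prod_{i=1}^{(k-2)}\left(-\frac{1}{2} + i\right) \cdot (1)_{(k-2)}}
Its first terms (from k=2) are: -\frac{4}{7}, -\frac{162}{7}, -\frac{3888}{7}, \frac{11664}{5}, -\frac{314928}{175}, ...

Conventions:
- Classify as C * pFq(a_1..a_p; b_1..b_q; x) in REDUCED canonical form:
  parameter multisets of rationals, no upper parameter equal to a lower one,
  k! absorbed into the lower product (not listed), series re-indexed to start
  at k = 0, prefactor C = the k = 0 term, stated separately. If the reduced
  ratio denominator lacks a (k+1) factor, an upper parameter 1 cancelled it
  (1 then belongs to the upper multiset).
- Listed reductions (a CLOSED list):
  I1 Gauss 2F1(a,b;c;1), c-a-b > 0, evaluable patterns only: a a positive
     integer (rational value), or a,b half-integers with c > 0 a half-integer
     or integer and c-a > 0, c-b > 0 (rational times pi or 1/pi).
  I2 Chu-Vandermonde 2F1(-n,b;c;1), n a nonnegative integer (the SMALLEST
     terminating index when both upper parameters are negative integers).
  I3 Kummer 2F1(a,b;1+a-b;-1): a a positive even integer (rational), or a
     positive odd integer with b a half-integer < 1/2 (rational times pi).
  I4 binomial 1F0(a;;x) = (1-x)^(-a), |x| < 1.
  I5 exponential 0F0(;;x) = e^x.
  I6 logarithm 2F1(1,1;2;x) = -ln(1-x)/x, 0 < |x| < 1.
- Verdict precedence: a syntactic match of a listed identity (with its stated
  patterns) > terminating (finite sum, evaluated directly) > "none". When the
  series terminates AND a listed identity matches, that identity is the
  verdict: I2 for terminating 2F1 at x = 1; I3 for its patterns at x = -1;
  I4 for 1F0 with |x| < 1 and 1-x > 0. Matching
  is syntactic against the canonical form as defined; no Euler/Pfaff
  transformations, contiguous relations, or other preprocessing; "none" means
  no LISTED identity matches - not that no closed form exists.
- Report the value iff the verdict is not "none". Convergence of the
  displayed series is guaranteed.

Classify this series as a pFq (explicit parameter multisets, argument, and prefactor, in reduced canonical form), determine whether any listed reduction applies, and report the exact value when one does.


x = 3 here; the reduced form reads 1F2, upper {-9}, lower {-\frac{4}{3}, \frac{1}{2}}, C = -\frac{4}{7}. Verdict: terminating - upper -9 stops the sum at k = 9; the 10 terms are added exactly. Hence: \frac{35201035818506}{97454231875}.

Structural cue: t_0 = -\frac{4}{7} here, and the lower running product (C = -4/7, x = 3) is a rising factorial.
Step ratio: r(k) = 3 * (k-9) / [(k-\frac{4}{3}) (k+\frac{1}{2}) (k+1)] ; factor over Q: parameters, x = 3, and C = -\frac{4}{7}.
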